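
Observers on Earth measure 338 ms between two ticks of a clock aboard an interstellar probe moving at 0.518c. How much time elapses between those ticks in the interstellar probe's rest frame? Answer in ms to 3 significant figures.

γ = 1/√(1 − 0.518²) = 1.1691
Proper time: τ₀ = Δt/γ = 338/1.1691 = 289 ms

τ₀ ≈ 289 ms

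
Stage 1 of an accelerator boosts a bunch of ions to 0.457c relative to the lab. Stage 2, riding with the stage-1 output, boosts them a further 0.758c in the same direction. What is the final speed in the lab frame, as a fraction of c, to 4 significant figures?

u ≈ 0.9024c

Compose boost 2: (0.758 + 0.457)/(1 + 0.758×0.457) = 1.215/1.34641 = 0.9024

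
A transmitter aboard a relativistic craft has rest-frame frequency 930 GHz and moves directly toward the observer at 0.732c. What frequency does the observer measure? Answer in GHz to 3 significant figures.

f_obs ≈ 2360 GHz

Relativistic Doppler: f_obs = f_src √((1+β)/(1−β))
= 930 × √(1.7320/0.26800) = 930 × 2.5422 = 2360 GHz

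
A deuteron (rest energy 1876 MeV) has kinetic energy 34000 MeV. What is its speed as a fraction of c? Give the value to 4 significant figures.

γ = 1 + K/(m₀c²) = 1 + 34000/1876 = 19.1237
β = √(1 − 1/γ²) = 0.9986

β ≈ 0.9986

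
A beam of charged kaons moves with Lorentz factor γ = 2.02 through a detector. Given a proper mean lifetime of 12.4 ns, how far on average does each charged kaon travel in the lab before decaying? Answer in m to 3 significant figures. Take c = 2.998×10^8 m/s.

β = √(1 − 1/γ²) = √(1 − 1/2.02²) = 0.86886
Dilated lifetime: Δt = γτ₀ = 2.02 × 12.4 ns = 25.048 ns
d = vΔt = 0.86886c × 25.048 ns = 2.6049×10^8 m/s × 2.5048×10^-8 s = 6.52 m

d ≈ 6.52 m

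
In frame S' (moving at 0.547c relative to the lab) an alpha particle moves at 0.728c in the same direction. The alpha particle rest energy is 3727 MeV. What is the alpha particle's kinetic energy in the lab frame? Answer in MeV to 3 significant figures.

K ≈ 5350 MeV

u_lab = (0.728 + 0.547)/(1 + 0.728×0.547) = 0.911876
γ = 1/√(1 − 0.911876²) = 2.4363
K = (γ − 1)m₀c² = (2.4363 − 1) × 3727 = 1.4363 × 3727 = 5350 MeV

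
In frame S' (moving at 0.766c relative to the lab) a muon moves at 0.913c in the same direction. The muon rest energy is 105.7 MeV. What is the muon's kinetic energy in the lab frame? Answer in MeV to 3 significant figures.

K ≈ 579 MeV

u_lab = (0.913 + 0.766)/(1 + 0.913×0.766) = 0.988020
γ = 1/√(1 − 0.988020²) = 6.4798
K = (γ − 1)m₀c² = (6.4798 − 1) × 105.7 = 5.4798 × 105.7 = 579 MeV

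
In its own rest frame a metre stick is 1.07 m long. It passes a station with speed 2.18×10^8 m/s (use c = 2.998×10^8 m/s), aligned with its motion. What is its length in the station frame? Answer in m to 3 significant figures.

β = v/c = 2.18×10^8 / 2.998×10^8 = 0.72715
γ = 1/√(1 − 0.72715²) = 1.4567
Length contraction: L = L₀/γ = 1.07/1.4567 = 0.735 m

L ≈ 0.735 m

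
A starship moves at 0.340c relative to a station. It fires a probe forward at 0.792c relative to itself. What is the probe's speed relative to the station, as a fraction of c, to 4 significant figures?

u ≈ 0.8918c

Relativistic velocity addition: u = (u' + v)/(1 + u'v/c²)
= (0.792 + 0.340)/(1 + 0.792×0.340) = 1.132/1.26928 = 0.8918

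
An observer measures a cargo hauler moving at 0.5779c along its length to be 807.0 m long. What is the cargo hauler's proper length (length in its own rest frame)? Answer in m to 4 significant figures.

L₀ ≈ 988.8 m

γ = 1/√(1 − 0.5779²) = 1.22533
L₀ = γL = 1.22533 × 807.0 = 988.8 m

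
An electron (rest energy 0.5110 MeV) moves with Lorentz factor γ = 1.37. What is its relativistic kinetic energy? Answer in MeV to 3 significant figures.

γ = 1.37 (given)
K = (γ − 1)m₀c² = (1.37 − 1) × 0.5110 MeV = 0.37000 × 0.5110 MeV = 0.189 MeV

K ≈ 0.189 MeV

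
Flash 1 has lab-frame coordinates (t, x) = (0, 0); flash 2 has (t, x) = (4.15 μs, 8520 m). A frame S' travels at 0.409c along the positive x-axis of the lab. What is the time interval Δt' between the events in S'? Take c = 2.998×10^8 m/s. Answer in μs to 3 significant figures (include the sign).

γ = 1/√(1 − 0.409²) = 1.0958
Δt' = γ(Δt − vΔx/c²) = 1.0958 × (4.15 μs − 0.409×8520 m / (2.998×10^8 m/s))
= 1.0958 × (-7.4733 μs) = -8.19 μs

Δt' ≈ -8.19 μs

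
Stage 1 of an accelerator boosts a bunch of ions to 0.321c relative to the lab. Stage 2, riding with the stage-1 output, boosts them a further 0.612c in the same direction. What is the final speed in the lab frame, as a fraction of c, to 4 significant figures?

u ≈ 0.7798c

Compose boost 2: (0.612 + 0.321)/(1 + 0.612×0.321) = 0.9330/1.19645 = 0.7798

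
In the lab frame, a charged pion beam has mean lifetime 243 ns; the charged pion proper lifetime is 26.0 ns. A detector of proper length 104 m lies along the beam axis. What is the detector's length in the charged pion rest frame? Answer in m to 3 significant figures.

Time dilation ⇒ γ = Δt/τ₀ = 243/26.0 = 9.3462
Length contraction: L = L₀/γ = 104/9.3462 = 11.1 m

L ≈ 11.1 m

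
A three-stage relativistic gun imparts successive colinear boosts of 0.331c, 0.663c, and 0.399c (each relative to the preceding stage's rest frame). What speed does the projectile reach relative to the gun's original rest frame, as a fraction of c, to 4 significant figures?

u ≈ 0.9162c

Compose boost 2: (0.663 + 0.331)/(1 + 0.663×0.331) = 0.9940/1.21945 = 0.815120
Compose boost 3: (0.399 + 0.815120)/(1 + 0.399×0.815120) = 1.21412/1.32523 = 0.9162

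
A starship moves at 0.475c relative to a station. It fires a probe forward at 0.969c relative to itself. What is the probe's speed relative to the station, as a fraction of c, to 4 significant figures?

u ≈ 0.9889c

Relativistic velocity addition: u = (u' + v)/(1 + u'v/c²)
= (0.969 + 0.475)/(1 + 0.969×0.475) = 1.444/1.46027 = 0.9889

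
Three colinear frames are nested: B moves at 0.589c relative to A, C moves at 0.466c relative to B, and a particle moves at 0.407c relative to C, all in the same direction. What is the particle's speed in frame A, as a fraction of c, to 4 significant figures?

u ≈ 0.9236c

Compose boost 2: (0.466 + 0.589)/(1 + 0.466×0.589) = 1.055/1.27447 = 0.827792
Compose boost 3: (0.407 + 0.827792)/(1 + 0.407×0.827792) = 1.23479/1.33691 = 0.9236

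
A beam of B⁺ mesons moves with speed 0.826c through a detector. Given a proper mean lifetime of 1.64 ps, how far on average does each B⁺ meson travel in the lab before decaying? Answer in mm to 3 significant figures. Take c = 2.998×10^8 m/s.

γ = 1/√(1 − 0.826²) = 1.7741
Dilated lifetime: Δt = γτ₀ = 1.7741 × 1.64 ps = 2.9095 ps
d = vΔt = 0.826c × 2.9095 ps = 2.4763×10^8 m/s × 2.9095×10^-12 s = 0.720 mm

d ≈ 0.720 mm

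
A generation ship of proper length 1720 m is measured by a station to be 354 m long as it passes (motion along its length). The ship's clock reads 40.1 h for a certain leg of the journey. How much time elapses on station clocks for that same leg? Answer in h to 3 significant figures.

Δt ≈ 195 h

Length contraction ⇒ γ = L₀/L = 1720/354 = 4.8588
Time dilation: Δt = γτ₀ = 4.8588 × 40.1 h = 195 h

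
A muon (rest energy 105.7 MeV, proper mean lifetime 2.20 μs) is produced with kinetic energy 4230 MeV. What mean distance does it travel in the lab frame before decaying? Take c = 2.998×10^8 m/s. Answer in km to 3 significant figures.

γ = 1 + K/(m₀c²) = 1 + 4230/105.7 = 41.019
β = √(1 − 1/γ²) = 0.99970
Dilated lifetime: γτ₀ = 41.019 × 2.20 μs = 90.242 μs
d = βc·γτ₀ = 0.99970 × (2.998×10^8 m/s) × 9.0242×10^-5 s = 27.0 km

d ≈ 27.0 km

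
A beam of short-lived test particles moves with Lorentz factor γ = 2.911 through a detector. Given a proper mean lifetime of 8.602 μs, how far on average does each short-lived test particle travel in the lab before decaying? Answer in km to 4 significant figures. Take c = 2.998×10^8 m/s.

β = √(1 − 1/γ²) = √(1 − 1/2.911²) = 0.939144
Dilated lifetime: Δt = γτ₀ = 2.911 × 8.602 μs = 25.0404 μs
d = vΔt = 0.939144c × 25.0404 μs = 2.81555×10^8 m/s × 2.50404×10^-5 s = 7.050 km

d ≈ 7.050 km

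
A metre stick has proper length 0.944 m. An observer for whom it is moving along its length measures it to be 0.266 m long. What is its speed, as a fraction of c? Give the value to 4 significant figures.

γ = L₀/L = 0.944/0.266 = 3.54887
β = √(1 − 1/γ²) = 0.9595

β ≈ 0.9595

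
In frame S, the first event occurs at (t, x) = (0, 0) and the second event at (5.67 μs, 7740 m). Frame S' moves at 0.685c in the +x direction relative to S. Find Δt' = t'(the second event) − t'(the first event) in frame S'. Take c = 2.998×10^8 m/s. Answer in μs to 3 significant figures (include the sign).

Δt' ≈ -16.5 μs

γ = 1/√(1 − 0.685²) = 1.3726
Δt' = γ(Δt − vΔx/c²) = 1.3726 × (5.67 μs − 0.685×7740 m / (2.998×10^8 m/s))
= 1.3726 × (-12.015 μs) = -16.5 μs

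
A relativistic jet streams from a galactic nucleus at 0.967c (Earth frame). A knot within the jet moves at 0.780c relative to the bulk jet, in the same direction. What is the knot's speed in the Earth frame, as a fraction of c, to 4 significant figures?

Relativistic velocity addition: u = (u' + v)/(1 + u'v/c²)
= (0.780 + 0.967)/(1 + 0.780×0.967) = 1.747/1.75426 = 0.9959

u ≈ 0.9959c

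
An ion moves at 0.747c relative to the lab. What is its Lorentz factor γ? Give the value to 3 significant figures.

γ = 1/√(1 − β²) = 1/√(1 − 0.747²) = 1/√(0.44199) = 1.50

γ ≈ 1.50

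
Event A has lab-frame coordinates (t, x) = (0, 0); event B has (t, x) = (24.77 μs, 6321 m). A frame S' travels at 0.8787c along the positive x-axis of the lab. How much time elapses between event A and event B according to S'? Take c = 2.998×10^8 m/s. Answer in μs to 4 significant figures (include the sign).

γ = 1/√(1 − 0.8787²) = 2.09479
Δt' = γ(Δt − vΔx/c²) = 2.09479 × (24.77 μs − 0.8787×6321 m / (2.998×10^8 m/s))
= 2.09479 × (6.24344 μs) = 13.08 μs

Δt' ≈ 13.08 μs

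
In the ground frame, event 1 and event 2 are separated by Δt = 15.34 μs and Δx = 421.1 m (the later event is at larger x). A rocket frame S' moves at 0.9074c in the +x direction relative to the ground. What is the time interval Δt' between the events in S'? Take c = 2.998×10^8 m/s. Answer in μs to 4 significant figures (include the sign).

γ = 1/√(1 − 0.9074²) = 2.37943
Δt' = γ(Δt − vΔx/c²) = 2.37943 × (15.34 μs − 0.9074×421.1 m / (2.998×10^8 m/s))
= 2.37943 × (14.0655 μs) = 33.47 μs

Δt' ≈ 33.47 μs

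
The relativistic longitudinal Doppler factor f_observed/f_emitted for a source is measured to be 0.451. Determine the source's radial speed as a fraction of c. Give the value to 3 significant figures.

f_obs/f_src = √((1−β)/(1+β)) = 0.451  ⇒  (1−β)/(1+β) = 0.20340
β = |1 − D²|/(1 + D²) = |1 − 0.20340|/(1 + 0.20340) = 0.662

β ≈ 0.662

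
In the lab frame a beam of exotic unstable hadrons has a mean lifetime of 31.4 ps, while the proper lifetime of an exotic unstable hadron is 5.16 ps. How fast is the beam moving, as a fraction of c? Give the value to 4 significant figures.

γ = Δt/τ₀ = 31.4/5.16 = 6.08527
β = √(1 − 1/γ²) = √(1 − 1/6.08527²) = 0.9864

β ≈ 0.9864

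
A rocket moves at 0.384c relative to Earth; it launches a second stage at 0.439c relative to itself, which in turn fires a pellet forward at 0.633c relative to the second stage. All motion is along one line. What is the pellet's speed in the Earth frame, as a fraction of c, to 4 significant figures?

Compose boost 2: (0.439 + 0.384)/(1 + 0.439×0.384) = 0.8230/1.16858 = 0.704276
Compose boost 3: (0.633 + 0.704276)/(1 + 0.633×0.704276) = 1.33728/1.44581 = 0.9249

u ≈ 0.9249c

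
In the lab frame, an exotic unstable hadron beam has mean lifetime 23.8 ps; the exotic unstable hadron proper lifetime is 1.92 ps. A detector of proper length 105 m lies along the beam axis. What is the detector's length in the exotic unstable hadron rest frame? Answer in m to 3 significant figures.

L ≈ 8.47 m

Time dilation ⇒ γ = Δt/τ₀ = 23.8/1.92 = 12.396
Length contraction: L = L₀/γ = 105/12.396 = 8.47 m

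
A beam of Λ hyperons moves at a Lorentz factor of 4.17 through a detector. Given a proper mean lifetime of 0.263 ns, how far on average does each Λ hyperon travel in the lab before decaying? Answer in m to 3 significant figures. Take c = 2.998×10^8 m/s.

d ≈ 0.319 m

β = √(1 − 1/γ²) = √(1 − 1/4.17²) = 0.97082
Dilated lifetime: Δt = γτ₀ = 4.17 × 0.263 ns = 1.0967 ns
d = vΔt = 0.97082c × 1.0967 ns = 2.9105×10^8 m/s × 1.0967×10^-9 s = 0.319 m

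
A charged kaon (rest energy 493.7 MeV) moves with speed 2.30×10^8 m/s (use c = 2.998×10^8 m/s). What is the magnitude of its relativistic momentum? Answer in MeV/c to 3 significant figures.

β = v/c = 2.30×10^8 / 2.998×10^8 = 0.76718
γ = 1/√(1 − 0.76718²) = 1.5590
p = γβm₀c = 1.5590 × 0.76718 × 493.7 MeV/c = 590 MeV/c

p ≈ 590 MeV/c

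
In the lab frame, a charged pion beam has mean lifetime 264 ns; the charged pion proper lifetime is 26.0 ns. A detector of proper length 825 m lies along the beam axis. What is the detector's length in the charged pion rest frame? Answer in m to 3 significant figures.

L ≈ 81.2 m

Time dilation ⇒ γ = Δt/τ₀ = 264/26.0 = 10.154
Length contraction: L = L₀/γ = 825/10.154 = 81.2 m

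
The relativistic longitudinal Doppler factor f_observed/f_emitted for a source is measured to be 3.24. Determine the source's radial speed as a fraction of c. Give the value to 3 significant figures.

β ≈ 0.826

f_obs/f_src = √((1+β)/(1−β)) = 3.24  ⇒  (1+β)/(1−β) = 10.498
β = |1 − D²|/(1 + D²) = |1 − 10.498|/(1 + 10.498) = 0.826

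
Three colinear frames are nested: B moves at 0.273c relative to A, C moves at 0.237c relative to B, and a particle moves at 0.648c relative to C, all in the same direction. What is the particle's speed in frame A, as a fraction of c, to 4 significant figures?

Compose boost 2: (0.237 + 0.273)/(1 + 0.237×0.273) = 0.5100/1.06470 = 0.479008
Compose boost 3: (0.648 + 0.479008)/(1 + 0.648×0.479008) = 1.12701/1.31040 = 0.8601

u ≈ 0.8601c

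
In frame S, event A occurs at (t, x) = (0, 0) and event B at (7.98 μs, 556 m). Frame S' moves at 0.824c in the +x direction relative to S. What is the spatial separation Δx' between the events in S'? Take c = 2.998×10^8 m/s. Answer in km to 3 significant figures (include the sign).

γ = 1/√(1 − 0.824²) = 1.7649
Δx' = γ(Δx − vΔt) = 1.7649 × (556 m − 0.824×(2.998×10^8 m/s)×7.98×10^-6 s)
= 1.7649 × (-1415.3 m) = -2.50 km

Δx' ≈ -2.50 km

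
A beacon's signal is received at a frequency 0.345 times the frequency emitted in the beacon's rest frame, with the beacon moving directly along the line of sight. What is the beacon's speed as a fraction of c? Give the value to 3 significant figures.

β ≈ 0.787

f_obs/f_src = √((1−β)/(1+β)) = 0.345  ⇒  (1−β)/(1+β) = 0.11902
β = |1 − D²|/(1 + D²) = |1 − 0.11902|/(1 + 0.11902) = 0.787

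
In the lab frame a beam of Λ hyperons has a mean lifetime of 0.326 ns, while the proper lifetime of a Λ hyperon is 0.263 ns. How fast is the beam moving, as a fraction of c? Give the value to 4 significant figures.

γ = Δt/τ₀ = 0.326/0.263 = 1.23954
β = √(1 − 1/γ²) = √(1 − 1/1.23954²) = 0.5909

β ≈ 0.5909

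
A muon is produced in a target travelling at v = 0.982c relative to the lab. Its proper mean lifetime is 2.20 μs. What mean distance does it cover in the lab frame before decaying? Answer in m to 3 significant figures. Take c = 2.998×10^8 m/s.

γ = 1/√(1 − 0.982²) = 5.2943
Dilated lifetime: Δt = γτ₀ = 5.2943 × 2.20 μs = 11.648 μs
d = vΔt = 0.982c × 11.648 μs = 2.9440×10^8 m/s × 1.1648×10^-5 s = 3430 m

d ≈ 3430 m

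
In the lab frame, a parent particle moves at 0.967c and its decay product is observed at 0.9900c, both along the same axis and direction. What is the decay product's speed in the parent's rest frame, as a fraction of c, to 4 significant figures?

Inverse velocity addition: u' = (u − v)/(1 − uv/c²)
= (0.9900 − 0.967)/(1 − 0.9900×0.967) = 0.02300/0.0426700 = 0.5390

u' ≈ 0.5390c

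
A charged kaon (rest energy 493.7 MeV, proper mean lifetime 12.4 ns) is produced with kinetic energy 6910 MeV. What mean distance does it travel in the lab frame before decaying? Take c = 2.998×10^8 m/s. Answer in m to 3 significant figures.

d ≈ 55.6 m

γ = 1 + K/(m₀c²) = 1 + 6910/493.7 = 14.996
β = √(1 − 1/γ²) = 0.99777
Dilated lifetime: γτ₀ = 14.996 × 12.4 ns = 185.95 ns
d = βc·γτ₀ = 0.99777 × (2.998×10^8 m/s) × 1.8595×10^-7 s = 55.6 m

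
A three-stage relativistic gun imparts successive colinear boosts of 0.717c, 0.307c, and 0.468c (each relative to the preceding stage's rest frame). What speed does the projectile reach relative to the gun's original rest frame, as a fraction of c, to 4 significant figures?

Compose boost 2: (0.307 + 0.717)/(1 + 0.307×0.717) = 1.024/1.22012 = 0.839262
Compose boost 3: (0.468 + 0.839262)/(1 + 0.468×0.839262) = 1.30726/1.39277 = 0.9386

u ≈ 0.9386c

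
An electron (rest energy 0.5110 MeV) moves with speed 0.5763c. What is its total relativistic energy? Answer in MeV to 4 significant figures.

γ = 1/√(1 − 0.5763²) = 1.22363
E = γm₀c² = 1.22363 × 0.5110 MeV = 0.6253 MeV

E ≈ 0.6253 MeV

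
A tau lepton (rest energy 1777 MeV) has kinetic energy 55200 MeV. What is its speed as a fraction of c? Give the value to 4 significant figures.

γ = 1 + K/(m₀c²) = 1 + 55200/1777 = 32.0636
β = √(1 − 1/γ²) = 0.9995

β ≈ 0.9995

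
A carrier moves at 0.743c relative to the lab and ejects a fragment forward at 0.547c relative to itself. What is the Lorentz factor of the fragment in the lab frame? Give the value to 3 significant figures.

γ ≈ 2.51

u_lab = (0.547 + 0.743)/(1 + 0.547×0.743) = 1.290/1.40642 = 0.917222
γ = 1/√(1 − 0.917222²) = 2.51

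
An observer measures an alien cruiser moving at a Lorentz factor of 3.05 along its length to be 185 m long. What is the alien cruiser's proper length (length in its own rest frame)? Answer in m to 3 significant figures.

L₀ ≈ 564 m

γ = 3.05 (given)
L₀ = γL = 3.05 × 185 = 564 m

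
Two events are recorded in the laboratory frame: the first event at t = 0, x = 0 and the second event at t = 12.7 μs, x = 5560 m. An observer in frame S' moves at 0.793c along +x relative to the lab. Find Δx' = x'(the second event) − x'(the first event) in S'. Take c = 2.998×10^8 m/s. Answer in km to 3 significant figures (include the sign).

γ = 1/√(1 − 0.793²) = 1.6414
Δx' = γ(Δx − vΔt) = 1.6414 × (5560 m − 0.793×(2.998×10^8 m/s)×12.7×10^-6 s)
= 1.6414 × (2540.7 m) = 4.17 km

Δx' ≈ 4.17 km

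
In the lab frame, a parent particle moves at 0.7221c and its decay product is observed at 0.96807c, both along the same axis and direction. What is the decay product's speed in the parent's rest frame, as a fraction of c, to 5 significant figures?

Inverse velocity addition: u' = (u − v)/(1 − uv/c²)
= (0.96807 − 0.7221)/(1 − 0.96807×0.7221) = 0.24597/0.3009567 = 0.81729

u' ≈ 0.81729c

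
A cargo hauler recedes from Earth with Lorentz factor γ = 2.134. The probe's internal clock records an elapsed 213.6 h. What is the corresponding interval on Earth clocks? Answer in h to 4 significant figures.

γ = 2.134 (given)
Time dilation: Δt = γτ₀ = 2.134 × 213.6 h = 455.8 h

Δt ≈ 455.8 h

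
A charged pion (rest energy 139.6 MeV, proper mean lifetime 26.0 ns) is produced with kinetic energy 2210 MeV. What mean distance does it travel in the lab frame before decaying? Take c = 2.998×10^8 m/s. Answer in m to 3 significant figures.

γ = 1 + K/(m₀c²) = 1 + 2210/139.6 = 16.831
β = √(1 − 1/γ²) = 0.99823
Dilated lifetime: γτ₀ = 16.831 × 26.0 ns = 437.60 ns
d = βc·γτ₀ = 0.99823 × (2.998×10^8 m/s) × 4.3760×10^-7 s = 131 m

d ≈ 131 m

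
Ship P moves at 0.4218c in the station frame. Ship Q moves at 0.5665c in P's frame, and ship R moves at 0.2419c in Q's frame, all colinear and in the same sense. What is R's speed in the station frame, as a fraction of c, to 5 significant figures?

Compose boost 2: (0.5665 + 0.4218)/(1 + 0.5665×0.4218) = 0.98830/1.238950 = 0.7976918
Compose boost 3: (0.2419 + 0.7976918)/(1 + 0.2419×0.7976918) = 1.039592/1.192962 = 0.87144

u ≈ 0.87144c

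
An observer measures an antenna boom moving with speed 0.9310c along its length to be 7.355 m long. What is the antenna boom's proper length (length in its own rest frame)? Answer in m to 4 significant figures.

γ = 1/√(1 − 0.9310²) = 2.73958
L₀ = γL = 2.73958 × 7.355 = 20.15 m

L₀ ≈ 20.15 m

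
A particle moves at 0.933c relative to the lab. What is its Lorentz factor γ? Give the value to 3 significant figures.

γ = 1/√(1 − β²) = 1/√(1 − 0.933²) = 1/√(0.12951) = 2.78

γ ≈ 2.78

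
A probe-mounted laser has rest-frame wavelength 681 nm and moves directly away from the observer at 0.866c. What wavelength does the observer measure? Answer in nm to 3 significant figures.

Relativistic Doppler: λ_obs = λ_src √((1+β)/(1−β))
= 681 × √(1.8660/0.13400) = 681 × 3.7317 = 2540 nm

λ_obs ≈ 2540 nm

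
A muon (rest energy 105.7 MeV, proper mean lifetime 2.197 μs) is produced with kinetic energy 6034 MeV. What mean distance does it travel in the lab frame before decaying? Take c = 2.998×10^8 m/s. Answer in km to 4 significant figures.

d ≈ 38.25 km

γ = 1 + K/(m₀c²) = 1 + 6034/105.7 = 58.0861
β = √(1 − 1/γ²) = 0.999852
Dilated lifetime: γτ₀ = 58.0861 × 2.197 μs = 127.615 μs
d = βc·γτ₀ = 0.999852 × (2.998×10^8 m/s) × 0.000127615 s = 38.25 km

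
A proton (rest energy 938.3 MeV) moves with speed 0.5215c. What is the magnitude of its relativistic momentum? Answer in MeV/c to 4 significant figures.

γ = 1/√(1 − 0.5215²) = 1.17199
p = γβm₀c = 1.17199 × 0.5215 × 938.3 MeV/c = 573.5 MeV/c

p ≈ 573.5 MeV/c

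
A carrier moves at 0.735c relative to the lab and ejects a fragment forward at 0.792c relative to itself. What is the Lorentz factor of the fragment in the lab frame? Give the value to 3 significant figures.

γ ≈ 3.82

u_lab = (0.792 + 0.735)/(1 + 0.792×0.735) = 1.527/1.58212 = 0.965161
γ = 1/√(1 − 0.965161²) = 3.82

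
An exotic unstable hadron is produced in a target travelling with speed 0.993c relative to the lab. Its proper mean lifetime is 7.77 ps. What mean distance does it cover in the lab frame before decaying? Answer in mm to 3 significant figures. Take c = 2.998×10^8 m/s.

d ≈ 19.6 mm

γ = 1/√(1 − 0.993²) = 8.4664
Dilated lifetime: Δt = γτ₀ = 8.4664 × 7.77 ps = 65.784 ps
d = vΔt = 0.993c × 65.784 ps = 2.9770×10^8 m/s × 6.5784×10^-11 s = 19.6 mm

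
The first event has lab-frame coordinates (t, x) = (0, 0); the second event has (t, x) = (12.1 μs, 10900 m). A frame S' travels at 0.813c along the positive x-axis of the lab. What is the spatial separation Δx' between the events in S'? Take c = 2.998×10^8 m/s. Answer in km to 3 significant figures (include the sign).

Δx' ≈ 13.7 km

γ = 1/√(1 − 0.813²) = 1.7174
Δx' = γ(Δx − vΔt) = 1.7174 × (10900 m − 0.813×(2.998×10^8 m/s)×12.1×10^-6 s)
= 1.7174 × (7950.8 m) = 13.7 km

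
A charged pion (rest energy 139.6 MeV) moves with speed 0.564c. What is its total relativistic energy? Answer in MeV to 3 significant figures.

γ = 1/√(1 − 0.564²) = 1.2110
E = γm₀c² = 1.2110 × 139.6 MeV = 169 MeV

E ≈ 169 MeV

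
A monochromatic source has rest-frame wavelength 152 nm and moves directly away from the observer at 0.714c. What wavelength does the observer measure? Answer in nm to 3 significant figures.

Relativistic Doppler: λ_obs = λ_src √((1+β)/(1−β))
= 152 × √(1.7140/0.28600) = 152 × 2.4481 = 372 nm

λ_obs ≈ 372 nm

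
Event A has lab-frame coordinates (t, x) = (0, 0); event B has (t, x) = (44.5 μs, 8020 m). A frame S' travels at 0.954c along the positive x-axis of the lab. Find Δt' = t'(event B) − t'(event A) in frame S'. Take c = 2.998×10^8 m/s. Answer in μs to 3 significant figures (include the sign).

Δt' ≈ 63.3 μs

γ = 1/√(1 − 0.954²) = 3.3355
Δt' = γ(Δt − vΔx/c²) = 3.3355 × (44.5 μs − 0.954×8020 m / (2.998×10^8 m/s))
= 3.3355 × (18.979 μs) = 63.3 μs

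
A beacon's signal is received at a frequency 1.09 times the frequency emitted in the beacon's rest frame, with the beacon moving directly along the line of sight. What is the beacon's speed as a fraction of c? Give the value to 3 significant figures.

β ≈ 0.0860

f_obs/f_src = √((1+β)/(1−β)) = 1.09  ⇒  (1+β)/(1−β) = 1.1881
β = |1 − D²|/(1 + D²) = |1 − 1.1881|/(1 + 1.1881) = 0.0860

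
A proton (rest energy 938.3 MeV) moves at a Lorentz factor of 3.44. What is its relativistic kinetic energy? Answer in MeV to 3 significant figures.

γ = 3.44 (given)
K = (γ − 1)m₀c² = (3.44 − 1) × 938.3 MeV = 2.4400 × 938.3 MeV = 2290 MeV

K ≈ 2290 MeV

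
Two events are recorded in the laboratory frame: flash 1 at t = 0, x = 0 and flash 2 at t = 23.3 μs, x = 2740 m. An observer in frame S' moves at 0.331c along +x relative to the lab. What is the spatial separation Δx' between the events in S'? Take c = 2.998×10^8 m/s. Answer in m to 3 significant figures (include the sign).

γ = 1/√(1 − 0.331²) = 1.0597
Δx' = γ(Δx − vΔt) = 1.0597 × (2740 m − 0.331×(2.998×10^8 m/s)×23.3×10^-6 s)
= 1.0597 × (427.85 m) = 453 m

Δx' ≈ 453 m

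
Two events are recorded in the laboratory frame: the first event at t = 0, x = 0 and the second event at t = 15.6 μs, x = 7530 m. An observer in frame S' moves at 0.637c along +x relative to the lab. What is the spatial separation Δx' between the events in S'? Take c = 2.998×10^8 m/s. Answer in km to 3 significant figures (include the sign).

Δx' ≈ 5.90 km

γ = 1/√(1 − 0.637²) = 1.2972
Δx' = γ(Δx − vΔt) = 1.2972 × (7530 m − 0.637×(2.998×10^8 m/s)×15.6×10^-6 s)
= 1.2972 × (4550.8 m) = 5.90 km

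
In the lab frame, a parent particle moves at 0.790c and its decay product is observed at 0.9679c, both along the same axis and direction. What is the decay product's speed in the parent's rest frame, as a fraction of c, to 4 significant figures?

u' ≈ 0.7559c

Inverse velocity addition: u' = (u − v)/(1 − uv/c²)
= (0.9679 − 0.790)/(1 − 0.9679×0.790) = 0.1779/0.235359 = 0.7559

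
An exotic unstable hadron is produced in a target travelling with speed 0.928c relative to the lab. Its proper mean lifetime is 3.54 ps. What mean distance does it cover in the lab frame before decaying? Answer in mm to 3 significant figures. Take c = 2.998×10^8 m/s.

d ≈ 2.64 mm

γ = 1/√(1 − 0.928²) = 2.6840
Dilated lifetime: Δt = γτ₀ = 2.6840 × 3.54 ps = 9.5013 ps
d = vΔt = 0.928c × 9.5013 ps = 2.7821×10^8 m/s × 9.5013×10^-12 s = 2.64 mm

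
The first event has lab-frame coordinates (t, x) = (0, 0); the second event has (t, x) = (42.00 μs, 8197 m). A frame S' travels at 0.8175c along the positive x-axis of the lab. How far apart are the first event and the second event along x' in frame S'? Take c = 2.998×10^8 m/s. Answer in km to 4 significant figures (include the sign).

Δx' ≈ -3.640 km

γ = 1/√(1 − 0.8175²) = 1.73633
Δx' = γ(Δx − vΔt) = 1.73633 × (8197 m − 0.8175×(2.998×10^8 m/s)×42.00×10^-6 s)
= 1.73633 × (-2096.63 m) = -3.640 km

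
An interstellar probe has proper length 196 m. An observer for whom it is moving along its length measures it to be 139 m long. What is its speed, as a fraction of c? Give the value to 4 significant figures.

β ≈ 0.7050

γ = L₀/L = 196/139 = 1.41007
β = √(1 − 1/γ²) = 0.7050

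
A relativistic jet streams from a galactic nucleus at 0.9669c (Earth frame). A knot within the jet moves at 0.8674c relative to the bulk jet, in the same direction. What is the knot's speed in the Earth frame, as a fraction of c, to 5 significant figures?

Relativistic velocity addition: u = (u' + v)/(1 + u'v/c²)
= (0.8674 + 0.9669)/(1 + 0.8674×0.9669) = 1.8343/1.838689 = 0.99761

u ≈ 0.99761c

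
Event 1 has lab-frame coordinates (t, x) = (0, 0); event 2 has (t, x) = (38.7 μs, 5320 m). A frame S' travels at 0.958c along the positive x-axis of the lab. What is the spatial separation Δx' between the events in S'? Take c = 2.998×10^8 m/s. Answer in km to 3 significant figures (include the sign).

Δx' ≈ -20.2 km

γ = 1/√(1 − 0.958²) = 3.4871
Δx' = γ(Δx − vΔt) = 3.4871 × (5320 m − 0.958×(2.998×10^8 m/s)×38.7×10^-6 s)
= 3.4871 × (-5795.0 m) = -20.2 km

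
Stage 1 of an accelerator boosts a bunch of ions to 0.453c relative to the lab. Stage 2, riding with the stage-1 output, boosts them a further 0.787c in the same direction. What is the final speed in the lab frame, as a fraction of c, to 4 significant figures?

Compose boost 2: (0.787 + 0.453)/(1 + 0.787×0.453) = 1.240/1.35651 = 0.9141

u ≈ 0.9141c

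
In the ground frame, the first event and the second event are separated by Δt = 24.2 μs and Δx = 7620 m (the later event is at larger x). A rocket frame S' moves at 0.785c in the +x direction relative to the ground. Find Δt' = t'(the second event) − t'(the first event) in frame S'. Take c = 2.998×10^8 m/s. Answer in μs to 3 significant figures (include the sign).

Δt' ≈ 6.86 μs

γ = 1/√(1 − 0.785²) = 1.6142
Δt' = γ(Δt − vΔx/c²) = 1.6142 × (24.2 μs − 0.785×7620 m / (2.998×10^8 m/s))
= 1.6142 × (4.2477 μs) = 6.86 μs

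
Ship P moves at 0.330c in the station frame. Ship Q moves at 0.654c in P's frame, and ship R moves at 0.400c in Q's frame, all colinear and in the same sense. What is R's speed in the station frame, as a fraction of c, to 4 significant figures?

u ≈ 0.9136c

Compose boost 2: (0.654 + 0.330)/(1 + 0.654×0.330) = 0.9840/1.21582 = 0.809330
Compose boost 3: (0.400 + 0.809330)/(1 + 0.400×0.809330) = 1.20933/1.32373 = 0.9136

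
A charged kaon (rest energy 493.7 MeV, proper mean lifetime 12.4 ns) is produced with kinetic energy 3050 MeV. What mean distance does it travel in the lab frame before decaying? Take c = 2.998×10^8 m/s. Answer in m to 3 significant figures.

γ = 1 + K/(m₀c²) = 1 + 3050/493.7 = 7.1778
β = √(1 − 1/γ²) = 0.99025
Dilated lifetime: γτ₀ = 7.1778 × 12.4 ns = 89.005 ns
d = βc·γτ₀ = 0.99025 × (2.998×10^8 m/s) × 8.9005×10^-8 s = 26.4 m

d ≈ 26.4 m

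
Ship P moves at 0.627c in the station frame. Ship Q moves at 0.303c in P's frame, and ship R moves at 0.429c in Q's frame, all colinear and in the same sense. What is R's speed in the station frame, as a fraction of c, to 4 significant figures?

u ≈ 0.9066c

Compose boost 2: (0.303 + 0.627)/(1 + 0.303×0.627) = 0.9300/1.18998 = 0.781525
Compose boost 3: (0.429 + 0.781525)/(1 + 0.429×0.781525) = 1.21053/1.33527 = 0.9066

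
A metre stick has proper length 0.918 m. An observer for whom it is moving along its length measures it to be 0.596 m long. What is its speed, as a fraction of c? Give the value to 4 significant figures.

β ≈ 0.7606

γ = L₀/L = 0.918/0.596 = 1.54027
β = √(1 − 1/γ²) = 0.7606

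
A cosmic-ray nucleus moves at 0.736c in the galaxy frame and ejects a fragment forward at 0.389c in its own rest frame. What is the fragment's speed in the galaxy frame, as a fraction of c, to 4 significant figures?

Compose boost 2: (0.389 + 0.736)/(1 + 0.389×0.736) = 1.125/1.28630 = 0.8746

u ≈ 0.8746c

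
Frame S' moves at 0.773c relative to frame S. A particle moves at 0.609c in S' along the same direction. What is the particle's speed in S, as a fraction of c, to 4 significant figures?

Relativistic velocity addition: u = (u' + v)/(1 + u'v/c²)
= (0.609 + 0.773)/(1 + 0.609×0.773) = 1.382/1.47076 = 0.9397

u ≈ 0.9397c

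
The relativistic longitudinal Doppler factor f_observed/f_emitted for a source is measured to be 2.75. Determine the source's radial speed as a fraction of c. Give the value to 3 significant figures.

β ≈ 0.766

f_obs/f_src = √((1+β)/(1−β)) = 2.75  ⇒  (1+β)/(1−β) = 7.5625
β = |1 − D²|/(1 + D²) = |1 − 7.5625|/(1 + 7.5625) = 0.766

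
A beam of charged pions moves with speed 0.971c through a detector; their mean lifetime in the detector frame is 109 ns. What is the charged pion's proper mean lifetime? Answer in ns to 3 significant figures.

γ = 1/√(1 − 0.971²) = 4.1827
Proper time: τ₀ = Δt/γ = 109/4.1827 = 26.1 ns

τ₀ ≈ 26.1 ns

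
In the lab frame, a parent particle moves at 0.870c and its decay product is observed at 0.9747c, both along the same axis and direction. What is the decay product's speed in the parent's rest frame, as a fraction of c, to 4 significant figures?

Inverse velocity addition: u' = (u − v)/(1 − uv/c²)
= (0.9747 − 0.870)/(1 − 0.9747×0.870) = 0.1047/0.152011 = 0.6888

u' ≈ 0.6888c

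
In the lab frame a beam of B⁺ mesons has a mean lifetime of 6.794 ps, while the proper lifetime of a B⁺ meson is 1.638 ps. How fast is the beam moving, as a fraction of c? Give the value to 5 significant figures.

β ≈ 0.97050

γ = Δt/τ₀ = 6.794/1.638 = 4.147741
β = √(1 − 1/γ²) = √(1 − 1/4.147741²) = 0.97050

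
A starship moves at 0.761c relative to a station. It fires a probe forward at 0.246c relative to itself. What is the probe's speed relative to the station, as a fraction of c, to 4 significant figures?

Relativistic velocity addition: u = (u' + v)/(1 + u'v/c²)
= (0.246 + 0.761)/(1 + 0.246×0.761) = 1.007/1.18721 = 0.8482

u ≈ 0.8482c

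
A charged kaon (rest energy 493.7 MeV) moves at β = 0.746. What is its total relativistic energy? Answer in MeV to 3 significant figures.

E ≈ 741 MeV

γ = 1/√(1 − 0.746²) = 1.5016
E = γm₀c² = 1.5016 × 493.7 MeV = 741 MeV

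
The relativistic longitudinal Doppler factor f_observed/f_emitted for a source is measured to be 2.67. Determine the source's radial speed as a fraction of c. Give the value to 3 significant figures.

β ≈ 0.754

f_obs/f_src = √((1+β)/(1−β)) = 2.67  ⇒  (1+β)/(1−β) = 7.1289
β = |1 − D²|/(1 + D²) = |1 − 7.1289|/(1 + 7.1289) = 0.754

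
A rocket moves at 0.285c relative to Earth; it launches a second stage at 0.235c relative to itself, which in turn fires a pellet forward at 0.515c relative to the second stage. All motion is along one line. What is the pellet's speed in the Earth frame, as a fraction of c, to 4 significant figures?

u ≈ 0.8013c

Compose boost 2: (0.235 + 0.285)/(1 + 0.235×0.285) = 0.5200/1.06698 = 0.487359
Compose boost 3: (0.515 + 0.487359)/(1 + 0.515×0.487359) = 1.00236/1.25099 = 0.8013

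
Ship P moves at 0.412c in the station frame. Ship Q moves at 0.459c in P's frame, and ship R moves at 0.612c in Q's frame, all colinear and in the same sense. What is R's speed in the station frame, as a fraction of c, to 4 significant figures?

Compose boost 2: (0.459 + 0.412)/(1 + 0.459×0.412) = 0.8710/1.18911 = 0.732482
Compose boost 3: (0.612 + 0.732482)/(1 + 0.612×0.732482) = 1.34448/1.44828 = 0.9283

u ≈ 0.9283c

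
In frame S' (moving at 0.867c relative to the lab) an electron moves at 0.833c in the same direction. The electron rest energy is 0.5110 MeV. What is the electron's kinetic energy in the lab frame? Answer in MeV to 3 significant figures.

u_lab = (0.833 + 0.867)/(1 + 0.833×0.867) = 0.987103
γ = 1/√(1 − 0.987103²) = 6.2467
K = (γ − 1)m₀c² = (6.2467 − 1) × 0.5110 = 5.2467 × 0.5110 = 2.68 MeV

K ≈ 2.68 MeV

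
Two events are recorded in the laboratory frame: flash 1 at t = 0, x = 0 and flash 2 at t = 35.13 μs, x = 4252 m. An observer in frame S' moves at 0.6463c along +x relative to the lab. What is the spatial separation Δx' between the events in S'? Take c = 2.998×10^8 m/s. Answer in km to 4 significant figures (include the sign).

γ = 1/√(1 − 0.6463²) = 1.31047
Δx' = γ(Δx − vΔt) = 1.31047 × (4252 m − 0.6463×(2.998×10^8 m/s)×35.13×10^-6 s)
= 1.31047 × (-2554.81 m) = -3.348 km

Δx' ≈ -3.348 km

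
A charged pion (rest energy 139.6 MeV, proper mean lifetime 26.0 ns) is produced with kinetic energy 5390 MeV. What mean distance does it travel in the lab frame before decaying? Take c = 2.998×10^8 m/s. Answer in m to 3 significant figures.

d ≈ 309 m

γ = 1 + K/(m₀c²) = 1 + 5390/139.6 = 39.610
β = √(1 − 1/γ²) = 0.99968
Dilated lifetime: γτ₀ = 39.610 × 26.0 ns = 1029.9 ns
d = βc·γτ₀ = 0.99968 × (2.998×10^8 m/s) × 1.0299×10^-6 s = 309 m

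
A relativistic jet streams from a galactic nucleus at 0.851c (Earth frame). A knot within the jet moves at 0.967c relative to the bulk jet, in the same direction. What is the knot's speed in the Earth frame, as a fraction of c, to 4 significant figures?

u ≈ 0.9973c

Relativistic velocity addition: u = (u' + v)/(1 + u'v/c²)
= (0.967 + 0.851)/(1 + 0.967×0.851) = 1.818/1.82292 = 0.9973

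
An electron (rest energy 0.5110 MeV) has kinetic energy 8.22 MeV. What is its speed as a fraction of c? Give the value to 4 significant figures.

β ≈ 0.9983

γ = 1 + K/(m₀c²) = 1 + 8.22/0.5110 = 17.0861
β = √(1 − 1/γ²) = 0.9983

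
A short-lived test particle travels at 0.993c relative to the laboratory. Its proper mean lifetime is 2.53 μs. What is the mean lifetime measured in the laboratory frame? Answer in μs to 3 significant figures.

Δt ≈ 21.4 μs

γ = 1/√(1 − 0.993²) = 8.4664
Time dilation: Δt = γτ₀ = 8.4664 × 2.53 μs = 21.4 μs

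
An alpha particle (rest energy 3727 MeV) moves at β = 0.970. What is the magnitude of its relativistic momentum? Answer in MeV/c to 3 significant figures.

γ = 1/√(1 − 0.970²) = 4.1135
p = γβm₀c = 4.1135 × 0.970 × 3727 MeV/c = 14900 MeV/c

p ≈ 14900 MeV/c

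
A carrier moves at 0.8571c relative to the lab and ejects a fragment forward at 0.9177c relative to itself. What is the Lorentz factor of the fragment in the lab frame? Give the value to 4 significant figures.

γ ≈ 8.730

u_lab = (0.9177 + 0.8571)/(1 + 0.9177×0.8571) = 1.7748/1.786561 = 0.9934171
γ = 1/√(1 − 0.9934171²) = 8.730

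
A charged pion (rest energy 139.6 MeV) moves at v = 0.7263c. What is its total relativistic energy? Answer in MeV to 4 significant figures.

γ = 1/√(1 − 0.7263²) = 1.45480
E = γm₀c² = 1.45480 × 139.6 MeV = 203.1 MeV

E ≈ 203.1 MeV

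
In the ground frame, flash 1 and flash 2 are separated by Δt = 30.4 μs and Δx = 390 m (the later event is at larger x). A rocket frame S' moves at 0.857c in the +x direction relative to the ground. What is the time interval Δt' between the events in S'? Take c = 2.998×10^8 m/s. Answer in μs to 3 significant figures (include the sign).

Δt' ≈ 56.8 μs

γ = 1/√(1 − 0.857²) = 1.9406
Δt' = γ(Δt − vΔx/c²) = 1.9406 × (30.4 μs − 0.857×390 m / (2.998×10^8 m/s))
= 1.9406 × (29.285 μs) = 56.8 μs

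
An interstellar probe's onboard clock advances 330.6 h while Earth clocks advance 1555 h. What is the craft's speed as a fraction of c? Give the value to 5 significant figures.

γ = Δt/τ₀ = 1555/330.6 = 4.703569
β = √(1 − 1/γ²) = √(1 − 1/4.703569²) = 0.97714

β ≈ 0.97714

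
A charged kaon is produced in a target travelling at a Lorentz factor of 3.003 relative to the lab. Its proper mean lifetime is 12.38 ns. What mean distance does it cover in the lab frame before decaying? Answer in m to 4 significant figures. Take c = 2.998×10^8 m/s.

d ≈ 10.51 m

β = √(1 − 1/γ²) = √(1 − 1/3.003²) = 0.942927
Dilated lifetime: Δt = γτ₀ = 3.003 × 12.38 ns = 37.1771 ns
d = vΔt = 0.942927c × 37.1771 ns = 2.82689×10^8 m/s × 3.71771×10^-8 s = 10.51 m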